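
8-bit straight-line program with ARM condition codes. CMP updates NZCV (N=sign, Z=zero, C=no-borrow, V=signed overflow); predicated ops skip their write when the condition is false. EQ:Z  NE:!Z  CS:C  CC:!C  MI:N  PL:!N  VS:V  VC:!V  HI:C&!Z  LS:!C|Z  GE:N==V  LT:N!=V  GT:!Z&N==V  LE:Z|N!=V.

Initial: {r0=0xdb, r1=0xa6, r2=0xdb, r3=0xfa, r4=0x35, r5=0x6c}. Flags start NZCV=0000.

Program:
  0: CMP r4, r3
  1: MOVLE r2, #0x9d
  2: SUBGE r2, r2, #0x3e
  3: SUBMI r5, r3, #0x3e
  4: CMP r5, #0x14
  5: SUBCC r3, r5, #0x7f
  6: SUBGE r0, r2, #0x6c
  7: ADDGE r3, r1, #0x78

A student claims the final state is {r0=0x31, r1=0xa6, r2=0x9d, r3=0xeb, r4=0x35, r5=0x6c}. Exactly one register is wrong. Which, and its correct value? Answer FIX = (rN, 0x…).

FIX = (r3, 0x1e)

[0] flags=0000 → (cmp)
[1] flags=0000 LE?F → skip
[2] flags=0000 GE?T → r2=0x9d
[3] flags=0000 MI?F → skip
[4] flags=0010 → (cmp)
[5] flags=0010 CC?F → skip
[6] flags=0010 GE?T → r0=0x31
[7] flags=0010 GE?T → r3=0x1e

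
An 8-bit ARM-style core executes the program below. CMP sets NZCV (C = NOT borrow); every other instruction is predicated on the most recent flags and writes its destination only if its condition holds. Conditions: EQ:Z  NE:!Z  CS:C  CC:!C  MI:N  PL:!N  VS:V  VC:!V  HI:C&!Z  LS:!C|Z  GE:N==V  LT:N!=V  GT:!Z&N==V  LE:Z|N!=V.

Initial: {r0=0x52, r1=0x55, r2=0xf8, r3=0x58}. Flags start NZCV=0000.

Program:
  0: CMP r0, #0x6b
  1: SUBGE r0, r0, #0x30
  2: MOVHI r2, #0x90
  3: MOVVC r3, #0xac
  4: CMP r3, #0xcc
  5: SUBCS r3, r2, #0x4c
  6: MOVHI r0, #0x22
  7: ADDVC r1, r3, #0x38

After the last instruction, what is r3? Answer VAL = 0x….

0: ✓ CMP  NZCV=1000
1: · SUBGE
2: · MOVHI
3: ✓ MOVVC  r3←0xac
4: ✓ CMP  NZCV=1000
5: · SUBCS
6: · MOVHI
7: ✓ ADDVC  r1←0xe4

VAL = 0xac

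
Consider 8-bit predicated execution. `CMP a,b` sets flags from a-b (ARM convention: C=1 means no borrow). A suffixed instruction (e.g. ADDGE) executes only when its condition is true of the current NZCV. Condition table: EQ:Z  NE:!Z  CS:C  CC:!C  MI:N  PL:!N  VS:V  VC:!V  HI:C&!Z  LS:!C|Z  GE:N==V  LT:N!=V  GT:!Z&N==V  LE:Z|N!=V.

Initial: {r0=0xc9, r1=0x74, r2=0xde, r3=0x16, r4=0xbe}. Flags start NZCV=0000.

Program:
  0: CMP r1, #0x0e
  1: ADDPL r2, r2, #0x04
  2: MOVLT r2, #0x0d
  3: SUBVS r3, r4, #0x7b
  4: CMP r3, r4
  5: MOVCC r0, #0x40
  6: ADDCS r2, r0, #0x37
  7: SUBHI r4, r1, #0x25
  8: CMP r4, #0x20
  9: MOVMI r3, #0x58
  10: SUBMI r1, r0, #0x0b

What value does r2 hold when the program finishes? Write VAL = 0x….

VAL = 0xe2

[0] flags=0010 → (cmp)
[1] flags=0010 PL?T → r2=0xe2
[2] flags=0010 LT?F → skip
[3] flags=0010 VS?F → skip
[4] flags=0000 → (cmp)
[5] flags=0000 CC?T → r0=0x40
[6] flags=0000 CS?F → skip
[7] flags=0000 HI?F → skip
[8] flags=1010 → (cmp)
[9] flags=1010 MI?T → r3=0x58
[10] flags=1010 MI?T → r1=0x35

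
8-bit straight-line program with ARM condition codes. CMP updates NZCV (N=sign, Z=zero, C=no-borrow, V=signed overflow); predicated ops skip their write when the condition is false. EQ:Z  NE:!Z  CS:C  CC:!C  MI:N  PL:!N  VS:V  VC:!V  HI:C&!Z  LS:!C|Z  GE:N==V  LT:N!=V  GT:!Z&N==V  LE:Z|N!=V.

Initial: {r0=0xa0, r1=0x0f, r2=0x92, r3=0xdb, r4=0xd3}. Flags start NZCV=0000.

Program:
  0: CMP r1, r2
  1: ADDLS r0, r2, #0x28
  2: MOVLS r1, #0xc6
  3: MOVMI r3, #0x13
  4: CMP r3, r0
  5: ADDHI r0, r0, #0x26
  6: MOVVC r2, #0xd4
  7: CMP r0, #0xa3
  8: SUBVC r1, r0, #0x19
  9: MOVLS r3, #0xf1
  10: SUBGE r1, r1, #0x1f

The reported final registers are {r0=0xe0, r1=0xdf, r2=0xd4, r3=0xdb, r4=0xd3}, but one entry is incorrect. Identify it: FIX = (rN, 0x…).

0: ✓ CMP  NZCV=0000
1: ✓ ADDLS  r0←0xba
2: ✓ MOVLS  r1←0xc6
3: · MOVMI
4: ✓ CMP  NZCV=0010
5: ✓ ADDHI  r0←0xe0
6: ✓ MOVVC  r2←0xd4
7: ✓ CMP  NZCV=0010
8: ✓ SUBVC  r1←0xc7
9: · MOVLS
10: ✓ SUBGE  r1←0xa8

FIX = (r1, 0xa8)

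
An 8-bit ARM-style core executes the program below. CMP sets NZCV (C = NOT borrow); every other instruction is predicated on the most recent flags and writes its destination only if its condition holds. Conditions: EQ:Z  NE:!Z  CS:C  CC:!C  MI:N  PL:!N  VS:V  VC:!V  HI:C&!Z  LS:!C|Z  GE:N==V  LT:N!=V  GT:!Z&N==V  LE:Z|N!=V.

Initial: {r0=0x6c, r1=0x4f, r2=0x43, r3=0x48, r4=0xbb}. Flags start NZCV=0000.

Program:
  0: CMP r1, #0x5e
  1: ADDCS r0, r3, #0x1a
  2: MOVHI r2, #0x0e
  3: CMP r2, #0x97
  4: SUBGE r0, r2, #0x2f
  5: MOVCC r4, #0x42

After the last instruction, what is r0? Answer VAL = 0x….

0: ✓ CMP  NZCV=1000
1: · ADDCS
2: · MOVHI
3: ✓ CMP  NZCV=1001
4: ✓ SUBGE  r0←0x14
5: ✓ MOVCC  r4←0x42

VAL = 0x14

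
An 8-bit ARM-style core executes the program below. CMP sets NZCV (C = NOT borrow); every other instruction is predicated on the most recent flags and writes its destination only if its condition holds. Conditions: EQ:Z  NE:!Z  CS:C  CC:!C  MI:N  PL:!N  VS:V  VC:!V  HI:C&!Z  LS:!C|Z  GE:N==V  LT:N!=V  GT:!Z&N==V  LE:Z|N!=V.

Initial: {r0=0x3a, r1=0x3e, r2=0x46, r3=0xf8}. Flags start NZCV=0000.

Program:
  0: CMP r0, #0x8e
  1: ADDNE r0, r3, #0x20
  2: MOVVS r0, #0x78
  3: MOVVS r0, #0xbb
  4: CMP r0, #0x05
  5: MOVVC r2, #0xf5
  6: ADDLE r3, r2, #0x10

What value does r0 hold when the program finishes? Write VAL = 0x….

VAL = 0xbb

[0] flags=1001 → (cmp)
[1] flags=1001 NE?T → r0=0x18
[2] flags=1001 VS?T → r0=0x78
[3] flags=1001 VS?T → r0=0xbb
[4] flags=1010 → (cmp)
[5] flags=1010 VC?T → r2=0xf5
[6] flags=1010 LE?T → r3=0x05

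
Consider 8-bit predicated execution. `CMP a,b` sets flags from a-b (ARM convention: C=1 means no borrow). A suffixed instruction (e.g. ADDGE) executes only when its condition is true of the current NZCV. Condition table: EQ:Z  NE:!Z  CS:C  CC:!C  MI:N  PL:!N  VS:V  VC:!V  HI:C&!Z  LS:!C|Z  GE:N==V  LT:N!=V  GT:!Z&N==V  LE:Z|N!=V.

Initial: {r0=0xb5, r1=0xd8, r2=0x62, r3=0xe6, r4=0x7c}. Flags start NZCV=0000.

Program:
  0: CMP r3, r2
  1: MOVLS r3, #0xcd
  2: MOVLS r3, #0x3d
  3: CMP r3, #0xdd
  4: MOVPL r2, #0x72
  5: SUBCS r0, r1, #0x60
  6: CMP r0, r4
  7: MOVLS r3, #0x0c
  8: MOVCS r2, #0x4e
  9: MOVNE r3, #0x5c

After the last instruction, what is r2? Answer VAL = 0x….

0: ✓ CMP  NZCV=1010
1: · MOVLS
2: · MOVLS
3: ✓ CMP  NZCV=0010
4: ✓ MOVPL  r2←0x72
5: ✓ SUBCS  r0←0x78
6: ✓ CMP  NZCV=1000
7: ✓ MOVLS  r3←0x0c
8: · MOVCS
9: ✓ MOVNE  r3←0x5c

VAL = 0x72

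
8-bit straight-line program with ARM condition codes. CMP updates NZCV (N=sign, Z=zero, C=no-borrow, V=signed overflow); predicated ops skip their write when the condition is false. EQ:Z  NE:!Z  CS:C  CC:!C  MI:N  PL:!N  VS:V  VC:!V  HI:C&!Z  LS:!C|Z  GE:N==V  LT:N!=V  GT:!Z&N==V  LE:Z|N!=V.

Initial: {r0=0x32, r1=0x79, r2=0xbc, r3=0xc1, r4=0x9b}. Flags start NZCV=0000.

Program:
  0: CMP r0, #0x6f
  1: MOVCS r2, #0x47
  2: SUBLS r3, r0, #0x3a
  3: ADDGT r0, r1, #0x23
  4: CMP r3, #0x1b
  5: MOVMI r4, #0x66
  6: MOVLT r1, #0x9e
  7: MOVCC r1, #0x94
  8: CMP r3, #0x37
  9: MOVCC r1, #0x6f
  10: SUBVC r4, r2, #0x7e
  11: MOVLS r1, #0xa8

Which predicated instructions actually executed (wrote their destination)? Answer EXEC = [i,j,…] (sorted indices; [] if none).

[0] flags=1000 → (cmp)
[1] flags=1000 CS?F → skip
[2] flags=1000 LS?T → r3=0xf8
[3] flags=1000 GT?F → skip
[4] flags=1010 → (cmp)
[5] flags=1010 MI?T → r4=0x66
[6] flags=1010 LT?T → r1=0x9e
[7] flags=1010 CC?F → skip
[8] flags=1010 → (cmp)
[9] flags=1010 CC?F → skip
[10] flags=1010 VC?T → r4=0x3e
[11] flags=1010 LS?F → skip

EXEC = [2,5,6,10]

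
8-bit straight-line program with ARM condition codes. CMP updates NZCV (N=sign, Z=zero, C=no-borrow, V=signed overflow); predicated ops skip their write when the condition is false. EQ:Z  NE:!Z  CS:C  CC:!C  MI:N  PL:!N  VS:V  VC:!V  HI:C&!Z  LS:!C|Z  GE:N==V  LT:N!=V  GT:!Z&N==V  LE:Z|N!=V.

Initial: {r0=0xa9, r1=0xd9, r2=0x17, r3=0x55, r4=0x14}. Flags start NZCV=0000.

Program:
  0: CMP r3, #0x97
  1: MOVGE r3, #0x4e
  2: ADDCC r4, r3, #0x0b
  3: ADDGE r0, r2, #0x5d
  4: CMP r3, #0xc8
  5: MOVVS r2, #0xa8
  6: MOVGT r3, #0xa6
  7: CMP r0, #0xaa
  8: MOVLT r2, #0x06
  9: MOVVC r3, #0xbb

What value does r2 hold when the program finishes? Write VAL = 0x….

VAL = 0xa8

[0] flags=1001 → (cmp)
[1] flags=1001 GE?T → r3=0x4e
[2] flags=1001 CC?T → r4=0x59
[3] flags=1001 GE?T → r0=0x74
[4] flags=1001 → (cmp)
[5] flags=1001 VS?T → r2=0xa8
[6] flags=1001 GT?T → r3=0xa6
[7] flags=1001 → (cmp)
[8] flags=1001 LT?F → skip
[9] flags=1001 VC?F → skip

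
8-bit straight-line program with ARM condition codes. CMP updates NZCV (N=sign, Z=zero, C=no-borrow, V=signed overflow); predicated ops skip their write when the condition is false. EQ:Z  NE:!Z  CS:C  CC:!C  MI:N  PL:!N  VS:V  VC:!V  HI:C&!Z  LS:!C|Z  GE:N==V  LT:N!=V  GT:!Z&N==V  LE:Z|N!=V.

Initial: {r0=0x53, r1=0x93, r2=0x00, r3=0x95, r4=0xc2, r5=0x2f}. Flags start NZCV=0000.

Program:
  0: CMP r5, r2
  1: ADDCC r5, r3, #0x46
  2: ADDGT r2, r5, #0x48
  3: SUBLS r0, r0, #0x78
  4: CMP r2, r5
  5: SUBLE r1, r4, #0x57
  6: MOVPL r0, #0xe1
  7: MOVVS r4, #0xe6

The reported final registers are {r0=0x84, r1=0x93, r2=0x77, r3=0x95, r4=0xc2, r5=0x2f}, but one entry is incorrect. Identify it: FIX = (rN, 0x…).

0: ✓ CMP  NZCV=0010
1: · ADDCC
2: ✓ ADDGT  r2←0x77
3: · SUBLS
4: ✓ CMP  NZCV=0010
5: · SUBLE
6: ✓ MOVPL  r0←0xe1
7: · MOVVS

FIX = (r0, 0xe1)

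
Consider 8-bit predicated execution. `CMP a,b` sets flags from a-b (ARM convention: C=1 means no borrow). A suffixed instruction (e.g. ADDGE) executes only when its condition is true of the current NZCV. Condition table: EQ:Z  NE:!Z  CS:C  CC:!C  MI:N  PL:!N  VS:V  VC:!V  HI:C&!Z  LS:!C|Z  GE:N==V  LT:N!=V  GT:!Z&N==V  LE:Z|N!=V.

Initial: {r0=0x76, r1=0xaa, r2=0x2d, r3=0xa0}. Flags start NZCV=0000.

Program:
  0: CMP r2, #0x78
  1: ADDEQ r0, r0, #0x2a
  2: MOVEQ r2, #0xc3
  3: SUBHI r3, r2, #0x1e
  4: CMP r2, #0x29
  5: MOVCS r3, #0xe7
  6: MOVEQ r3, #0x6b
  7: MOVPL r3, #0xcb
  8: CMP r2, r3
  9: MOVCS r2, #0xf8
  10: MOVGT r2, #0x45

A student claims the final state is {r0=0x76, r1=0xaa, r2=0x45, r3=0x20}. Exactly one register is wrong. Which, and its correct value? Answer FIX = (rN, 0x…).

[0] flags=1000 → (cmp)
[1] flags=1000 EQ?F → skip
[2] flags=1000 EQ?F → skip
[3] flags=1000 HI?F → skip
[4] flags=0010 → (cmp)
[5] flags=0010 CS?T → r3=0xe7
[6] flags=0010 EQ?F → skip
[7] flags=0010 PL?T → r3=0xcb
[8] flags=0000 → (cmp)
[9] flags=0000 CS?F → skip
[10] flags=0000 GT?T → r2=0x45

FIX = (r3, 0xcb)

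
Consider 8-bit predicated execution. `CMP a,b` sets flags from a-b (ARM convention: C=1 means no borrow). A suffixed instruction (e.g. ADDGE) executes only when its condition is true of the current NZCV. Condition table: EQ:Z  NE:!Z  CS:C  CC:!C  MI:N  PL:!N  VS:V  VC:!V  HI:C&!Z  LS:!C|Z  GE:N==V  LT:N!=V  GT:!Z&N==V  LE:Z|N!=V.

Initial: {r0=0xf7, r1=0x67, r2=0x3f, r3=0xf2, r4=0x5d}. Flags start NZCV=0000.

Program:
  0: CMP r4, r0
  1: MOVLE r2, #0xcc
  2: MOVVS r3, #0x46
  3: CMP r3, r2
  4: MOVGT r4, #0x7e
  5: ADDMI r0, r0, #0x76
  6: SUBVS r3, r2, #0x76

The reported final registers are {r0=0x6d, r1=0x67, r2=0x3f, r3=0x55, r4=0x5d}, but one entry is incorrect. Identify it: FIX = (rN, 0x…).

FIX = (r3, 0xf2)

[0] flags=0000 → (cmp)
[1] flags=0000 LE?F → skip
[2] flags=0000 VS?F → skip
[3] flags=1010 → (cmp)
[4] flags=1010 GT?F → skip
[5] flags=1010 MI?T → r0=0x6d
[6] flags=1010 VS?F → skip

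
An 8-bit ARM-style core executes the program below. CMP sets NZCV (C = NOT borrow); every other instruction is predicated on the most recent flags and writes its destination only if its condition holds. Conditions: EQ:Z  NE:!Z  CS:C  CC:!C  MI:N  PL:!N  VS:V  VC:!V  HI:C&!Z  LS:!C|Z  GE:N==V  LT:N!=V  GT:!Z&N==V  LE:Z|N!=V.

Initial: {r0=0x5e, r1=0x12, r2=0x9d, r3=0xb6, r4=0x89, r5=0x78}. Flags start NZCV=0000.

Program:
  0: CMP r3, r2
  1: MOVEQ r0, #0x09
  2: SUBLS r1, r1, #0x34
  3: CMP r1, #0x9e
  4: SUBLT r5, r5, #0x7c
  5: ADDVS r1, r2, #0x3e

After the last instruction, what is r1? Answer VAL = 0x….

VAL = 0x12

[0] flags=0010 → (cmp)
[1] flags=0010 EQ?F → skip
[2] flags=0010 LS?F → skip
[3] flags=0000 → (cmp)
[4] flags=0000 LT?F → skip
[5] flags=0000 VS?F → skip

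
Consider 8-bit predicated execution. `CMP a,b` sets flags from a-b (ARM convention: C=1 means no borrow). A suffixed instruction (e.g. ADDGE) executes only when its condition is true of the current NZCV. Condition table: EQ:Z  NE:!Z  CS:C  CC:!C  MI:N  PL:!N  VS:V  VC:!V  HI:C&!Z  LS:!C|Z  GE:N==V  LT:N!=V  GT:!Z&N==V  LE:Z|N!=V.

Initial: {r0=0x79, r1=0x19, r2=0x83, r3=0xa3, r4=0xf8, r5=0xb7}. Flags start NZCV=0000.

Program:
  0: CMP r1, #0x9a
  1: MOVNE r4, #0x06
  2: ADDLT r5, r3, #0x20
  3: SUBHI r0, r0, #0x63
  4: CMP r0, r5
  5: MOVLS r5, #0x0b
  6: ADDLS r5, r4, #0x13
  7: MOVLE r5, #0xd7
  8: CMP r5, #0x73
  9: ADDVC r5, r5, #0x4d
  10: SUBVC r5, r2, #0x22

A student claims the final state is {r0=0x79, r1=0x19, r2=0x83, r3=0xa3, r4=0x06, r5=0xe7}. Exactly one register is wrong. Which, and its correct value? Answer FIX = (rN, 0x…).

[0] flags=0000 → (cmp)
[1] flags=0000 NE?T → r4=0x06
[2] flags=0000 LT?F → skip
[3] flags=0000 HI?F → skip
[4] flags=1001 → (cmp)
[5] flags=1001 LS?T → r5=0x0b
[6] flags=1001 LS?T → r5=0x19
[7] flags=1001 LE?F → skip
[8] flags=1000 → (cmp)
[9] flags=1000 VC?T → r5=0x66
[10] flags=1000 VC?T → r5=0x61

FIX = (r5, 0x61)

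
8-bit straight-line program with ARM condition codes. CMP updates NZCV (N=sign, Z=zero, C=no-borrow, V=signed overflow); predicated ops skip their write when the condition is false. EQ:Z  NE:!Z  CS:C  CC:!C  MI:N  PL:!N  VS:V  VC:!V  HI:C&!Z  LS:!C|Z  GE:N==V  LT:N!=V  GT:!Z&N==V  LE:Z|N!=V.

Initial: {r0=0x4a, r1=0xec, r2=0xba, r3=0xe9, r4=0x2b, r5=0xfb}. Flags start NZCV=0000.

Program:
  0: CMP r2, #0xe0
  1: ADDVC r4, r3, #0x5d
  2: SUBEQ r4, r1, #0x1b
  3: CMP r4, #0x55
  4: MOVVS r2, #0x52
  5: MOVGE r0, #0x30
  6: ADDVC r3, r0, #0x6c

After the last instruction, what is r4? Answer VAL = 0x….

0: ✓ CMP  NZCV=1000
1: ✓ ADDVC  r4←0x46
2: · SUBEQ
3: ✓ CMP  NZCV=1000
4: · MOVVS
5: · MOVGE
6: ✓ ADDVC  r3←0xb6

VAL = 0x46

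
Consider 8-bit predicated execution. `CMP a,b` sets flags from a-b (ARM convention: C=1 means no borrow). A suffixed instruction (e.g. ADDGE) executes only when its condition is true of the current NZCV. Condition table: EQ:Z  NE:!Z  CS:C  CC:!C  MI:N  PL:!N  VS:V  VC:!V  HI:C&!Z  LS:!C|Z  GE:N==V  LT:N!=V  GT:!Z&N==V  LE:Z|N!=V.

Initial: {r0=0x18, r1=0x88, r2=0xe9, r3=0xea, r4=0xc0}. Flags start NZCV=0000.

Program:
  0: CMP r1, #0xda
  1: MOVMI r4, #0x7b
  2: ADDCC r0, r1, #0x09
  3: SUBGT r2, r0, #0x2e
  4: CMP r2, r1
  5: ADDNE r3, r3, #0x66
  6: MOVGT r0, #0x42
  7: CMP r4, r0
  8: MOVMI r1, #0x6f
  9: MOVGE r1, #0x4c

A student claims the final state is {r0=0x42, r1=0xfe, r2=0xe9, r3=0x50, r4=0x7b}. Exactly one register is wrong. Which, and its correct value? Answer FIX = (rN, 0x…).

[0] flags=1000 → (cmp)
[1] flags=1000 MI?T → r4=0x7b
[2] flags=1000 CC?T → r0=0x91
[3] flags=1000 GT?F → skip
[4] flags=0010 → (cmp)
[5] flags=0010 NE?T → r3=0x50
[6] flags=0010 GT?T → r0=0x42
[7] flags=0010 → (cmp)
[8] flags=0010 MI?F → skip
[9] flags=0010 GE?T → r1=0x4c

FIX = (r1, 0x4c)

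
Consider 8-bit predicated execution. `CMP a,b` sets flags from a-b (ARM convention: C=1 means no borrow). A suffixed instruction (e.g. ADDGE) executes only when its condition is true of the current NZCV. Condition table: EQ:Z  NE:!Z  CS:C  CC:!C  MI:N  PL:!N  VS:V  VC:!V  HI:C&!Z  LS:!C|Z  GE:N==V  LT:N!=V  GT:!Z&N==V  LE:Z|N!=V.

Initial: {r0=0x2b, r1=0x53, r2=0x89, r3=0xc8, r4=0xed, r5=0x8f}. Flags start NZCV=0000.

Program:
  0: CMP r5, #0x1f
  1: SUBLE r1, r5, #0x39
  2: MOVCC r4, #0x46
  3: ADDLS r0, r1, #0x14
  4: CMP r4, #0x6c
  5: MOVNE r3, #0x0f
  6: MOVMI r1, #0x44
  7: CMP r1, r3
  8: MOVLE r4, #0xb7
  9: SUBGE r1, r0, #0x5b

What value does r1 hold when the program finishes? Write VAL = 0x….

VAL = 0xd0

0: ✓ CMP  NZCV=0011
1: ✓ SUBLE  r1←0x56
2: · MOVCC
3: · ADDLS
4: ✓ CMP  NZCV=1010
5: ✓ MOVNE  r3←0x0f
6: ✓ MOVMI  r1←0x44
7: ✓ CMP  NZCV=0010
8: · MOVLE
9: ✓ SUBGE  r1←0xd0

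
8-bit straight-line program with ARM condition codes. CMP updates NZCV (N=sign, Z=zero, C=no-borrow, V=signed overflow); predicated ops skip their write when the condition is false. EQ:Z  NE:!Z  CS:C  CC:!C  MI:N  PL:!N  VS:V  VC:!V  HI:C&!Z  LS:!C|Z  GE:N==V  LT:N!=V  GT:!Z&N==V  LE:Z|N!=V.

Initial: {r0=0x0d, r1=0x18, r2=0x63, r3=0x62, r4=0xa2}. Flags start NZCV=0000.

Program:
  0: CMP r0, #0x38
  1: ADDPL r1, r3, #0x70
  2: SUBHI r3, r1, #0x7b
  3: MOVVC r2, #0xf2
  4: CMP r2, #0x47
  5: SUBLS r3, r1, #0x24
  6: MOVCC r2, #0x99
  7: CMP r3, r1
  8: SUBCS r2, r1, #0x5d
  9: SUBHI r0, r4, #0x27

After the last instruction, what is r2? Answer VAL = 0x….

0: ✓ CMP  NZCV=1000
1: · ADDPL
2: · SUBHI
3: ✓ MOVVC  r2←0xf2
4: ✓ CMP  NZCV=1010
5: · SUBLS
6: · MOVCC
7: ✓ CMP  NZCV=0010
8: ✓ SUBCS  r2←0xbb
9: ✓ SUBHI  r0←0x7b

VAL = 0xbb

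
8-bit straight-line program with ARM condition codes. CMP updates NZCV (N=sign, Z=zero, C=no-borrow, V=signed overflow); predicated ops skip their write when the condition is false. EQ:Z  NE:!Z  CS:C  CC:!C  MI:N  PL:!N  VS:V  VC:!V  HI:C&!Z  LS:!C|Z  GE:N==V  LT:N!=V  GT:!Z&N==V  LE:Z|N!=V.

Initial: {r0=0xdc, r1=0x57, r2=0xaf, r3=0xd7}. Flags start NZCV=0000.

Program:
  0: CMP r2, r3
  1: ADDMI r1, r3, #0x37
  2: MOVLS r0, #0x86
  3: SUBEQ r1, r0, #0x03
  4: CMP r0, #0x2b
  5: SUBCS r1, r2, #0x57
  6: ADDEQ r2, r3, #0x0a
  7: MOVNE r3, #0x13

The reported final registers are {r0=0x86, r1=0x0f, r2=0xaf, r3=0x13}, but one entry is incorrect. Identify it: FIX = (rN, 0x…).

0: ✓ CMP  NZCV=1000
1: ✓ ADDMI  r1←0x0e
2: ✓ MOVLS  r0←0x86
3: · SUBEQ
4: ✓ CMP  NZCV=0011
5: ✓ SUBCS  r1←0x58
6: · ADDEQ
7: ✓ MOVNE  r3←0x13

FIX = (r1, 0x58)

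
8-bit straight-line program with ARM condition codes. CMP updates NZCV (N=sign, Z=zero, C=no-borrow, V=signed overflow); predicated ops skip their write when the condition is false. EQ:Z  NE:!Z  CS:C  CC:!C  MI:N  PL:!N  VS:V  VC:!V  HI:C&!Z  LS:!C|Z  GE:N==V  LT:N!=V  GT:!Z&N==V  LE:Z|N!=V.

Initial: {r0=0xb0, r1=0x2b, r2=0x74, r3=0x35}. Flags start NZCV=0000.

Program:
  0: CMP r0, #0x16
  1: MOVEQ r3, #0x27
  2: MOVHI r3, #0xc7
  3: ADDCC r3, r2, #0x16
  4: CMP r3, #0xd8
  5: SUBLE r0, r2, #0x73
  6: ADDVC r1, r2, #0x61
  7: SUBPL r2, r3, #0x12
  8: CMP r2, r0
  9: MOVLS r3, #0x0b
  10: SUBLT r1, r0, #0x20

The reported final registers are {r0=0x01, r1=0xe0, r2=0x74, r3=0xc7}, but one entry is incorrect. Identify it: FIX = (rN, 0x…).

[0] flags=1010 → (cmp)
[1] flags=1010 EQ?F → skip
[2] flags=1010 HI?T → r3=0xc7
[3] flags=1010 CC?F → skip
[4] flags=1000 → (cmp)
[5] flags=1000 LE?T → r0=0x01
[6] flags=1000 VC?T → r1=0xd5
[7] flags=1000 PL?F → skip
[8] flags=0010 → (cmp)
[9] flags=0010 LS?F → skip
[10] flags=0010 LT?F → skip

FIX = (r1, 0xd5)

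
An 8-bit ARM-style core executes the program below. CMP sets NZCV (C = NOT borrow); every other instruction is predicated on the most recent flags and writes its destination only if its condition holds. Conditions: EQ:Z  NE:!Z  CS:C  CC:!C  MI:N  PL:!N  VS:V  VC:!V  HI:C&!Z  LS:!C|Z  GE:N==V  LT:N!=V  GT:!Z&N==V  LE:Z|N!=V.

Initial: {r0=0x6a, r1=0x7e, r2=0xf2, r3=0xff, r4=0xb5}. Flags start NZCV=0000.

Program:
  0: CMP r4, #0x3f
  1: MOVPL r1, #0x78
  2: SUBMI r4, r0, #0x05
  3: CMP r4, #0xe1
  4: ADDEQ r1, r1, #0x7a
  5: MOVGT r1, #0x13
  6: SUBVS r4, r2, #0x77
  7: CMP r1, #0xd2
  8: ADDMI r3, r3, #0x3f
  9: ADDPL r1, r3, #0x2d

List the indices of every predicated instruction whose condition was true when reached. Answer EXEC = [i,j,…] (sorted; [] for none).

EXEC = [1,8]

[0] flags=0011 → (cmp)
[1] flags=0011 PL?T → r1=0x78
[2] flags=0011 MI?F → skip
[3] flags=1000 → (cmp)
[4] flags=1000 EQ?F → skip
[5] flags=1000 GT?F → skip
[6] flags=1000 VS?F → skip
[7] flags=1001 → (cmp)
[8] flags=1001 MI?T → r3=0x3e
[9] flags=1001 PL?F → skip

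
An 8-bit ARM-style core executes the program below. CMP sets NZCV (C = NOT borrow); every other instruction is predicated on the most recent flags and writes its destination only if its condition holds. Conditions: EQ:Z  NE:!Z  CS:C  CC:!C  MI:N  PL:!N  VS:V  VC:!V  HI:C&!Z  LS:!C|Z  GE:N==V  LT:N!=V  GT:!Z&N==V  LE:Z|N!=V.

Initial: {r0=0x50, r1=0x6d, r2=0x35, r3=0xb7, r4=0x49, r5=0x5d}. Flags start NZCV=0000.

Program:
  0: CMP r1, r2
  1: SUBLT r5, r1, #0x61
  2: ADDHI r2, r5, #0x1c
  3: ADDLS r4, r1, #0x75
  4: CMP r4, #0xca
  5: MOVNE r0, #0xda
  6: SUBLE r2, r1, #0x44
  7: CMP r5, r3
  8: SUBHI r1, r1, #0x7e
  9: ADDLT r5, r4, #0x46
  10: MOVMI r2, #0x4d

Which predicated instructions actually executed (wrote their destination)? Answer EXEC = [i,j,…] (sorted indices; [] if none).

EXEC = [2,5,10]

0: ✓ CMP  NZCV=0010
1: · SUBLT
2: ✓ ADDHI  r2←0x79
3: · ADDLS
4: ✓ CMP  NZCV=0000
5: ✓ MOVNE  r0←0xda
6: · SUBLE
7: ✓ CMP  NZCV=1001
8: · SUBHI
9: · ADDLT
10: ✓ MOVMI  r2←0x4d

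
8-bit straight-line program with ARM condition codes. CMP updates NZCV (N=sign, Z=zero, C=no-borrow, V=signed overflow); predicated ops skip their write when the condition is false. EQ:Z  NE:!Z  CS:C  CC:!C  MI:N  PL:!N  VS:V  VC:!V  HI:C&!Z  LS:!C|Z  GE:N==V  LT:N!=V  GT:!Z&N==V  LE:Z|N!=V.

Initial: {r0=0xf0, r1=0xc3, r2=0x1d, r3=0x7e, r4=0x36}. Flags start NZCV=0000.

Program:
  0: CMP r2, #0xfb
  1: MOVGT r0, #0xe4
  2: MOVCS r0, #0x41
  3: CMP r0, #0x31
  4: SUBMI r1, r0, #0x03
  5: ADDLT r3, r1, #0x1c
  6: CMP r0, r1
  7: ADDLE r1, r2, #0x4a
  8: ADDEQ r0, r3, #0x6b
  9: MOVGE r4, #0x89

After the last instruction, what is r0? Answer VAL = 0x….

0: ✓ CMP  NZCV=0000
1: ✓ MOVGT  r0←0xe4
2: · MOVCS
3: ✓ CMP  NZCV=1010
4: ✓ SUBMI  r1←0xe1
5: ✓ ADDLT  r3←0xfd
6: ✓ CMP  NZCV=0010
7: · ADDLE
8: · ADDEQ
9: ✓ MOVGE  r4←0x89

VAL = 0xe4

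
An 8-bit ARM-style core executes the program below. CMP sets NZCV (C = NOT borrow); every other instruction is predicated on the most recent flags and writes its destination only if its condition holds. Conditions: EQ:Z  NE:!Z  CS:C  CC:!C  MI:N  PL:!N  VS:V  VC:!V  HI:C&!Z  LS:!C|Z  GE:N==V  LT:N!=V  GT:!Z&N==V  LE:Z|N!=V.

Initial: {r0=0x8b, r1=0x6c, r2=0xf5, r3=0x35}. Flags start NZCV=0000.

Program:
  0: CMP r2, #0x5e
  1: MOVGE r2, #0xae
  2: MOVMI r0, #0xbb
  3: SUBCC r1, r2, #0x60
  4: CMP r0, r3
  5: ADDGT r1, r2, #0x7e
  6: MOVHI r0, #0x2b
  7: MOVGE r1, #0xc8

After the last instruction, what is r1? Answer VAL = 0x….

0: ✓ CMP  NZCV=1010
1: · MOVGE
2: ✓ MOVMI  r0←0xbb
3: · SUBCC
4: ✓ CMP  NZCV=1010
5: · ADDGT
6: ✓ MOVHI  r0←0x2b
7: · MOVGE

VAL = 0x6c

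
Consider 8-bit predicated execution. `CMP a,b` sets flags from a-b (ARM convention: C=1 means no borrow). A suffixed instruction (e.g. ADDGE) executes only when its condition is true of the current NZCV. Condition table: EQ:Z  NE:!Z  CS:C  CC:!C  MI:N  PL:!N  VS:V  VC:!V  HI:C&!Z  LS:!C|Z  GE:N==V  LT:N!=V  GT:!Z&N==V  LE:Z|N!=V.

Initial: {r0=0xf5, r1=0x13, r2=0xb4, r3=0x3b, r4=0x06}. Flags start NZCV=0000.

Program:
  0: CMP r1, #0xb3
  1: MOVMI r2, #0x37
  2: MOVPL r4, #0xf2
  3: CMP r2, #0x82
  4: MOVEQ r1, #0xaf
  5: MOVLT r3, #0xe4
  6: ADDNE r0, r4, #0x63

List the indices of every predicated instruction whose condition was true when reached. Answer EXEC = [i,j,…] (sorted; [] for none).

[0] flags=0000 → (cmp)
[1] flags=0000 MI?F → skip
[2] flags=0000 PL?T → r4=0xf2
[3] flags=0010 → (cmp)
[4] flags=0010 EQ?F → skip
[5] flags=0010 LT?F → skip
[6] flags=0010 NE?T → r0=0x55

EXEC = [2,6]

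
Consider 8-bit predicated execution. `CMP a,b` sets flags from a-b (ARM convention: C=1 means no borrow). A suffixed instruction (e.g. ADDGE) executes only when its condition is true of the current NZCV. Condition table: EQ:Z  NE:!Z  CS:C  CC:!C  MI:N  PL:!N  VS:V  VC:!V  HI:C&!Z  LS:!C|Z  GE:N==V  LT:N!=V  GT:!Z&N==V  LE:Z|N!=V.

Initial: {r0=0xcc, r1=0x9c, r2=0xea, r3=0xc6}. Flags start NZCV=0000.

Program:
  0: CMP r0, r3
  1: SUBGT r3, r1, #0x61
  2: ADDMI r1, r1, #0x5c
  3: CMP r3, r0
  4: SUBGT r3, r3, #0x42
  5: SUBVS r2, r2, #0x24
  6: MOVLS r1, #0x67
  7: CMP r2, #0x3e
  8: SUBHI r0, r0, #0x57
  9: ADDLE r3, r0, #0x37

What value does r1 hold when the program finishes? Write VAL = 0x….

VAL = 0x67

[0] flags=0010 → (cmp)
[1] flags=0010 GT?T → r3=0x3b
[2] flags=0010 MI?F → skip
[3] flags=0000 → (cmp)
[4] flags=0000 GT?T → r3=0xf9
[5] flags=0000 VS?F → skip
[6] flags=0000 LS?T → r1=0x67
[7] flags=1010 → (cmp)
[8] flags=1010 HI?T → r0=0x75
[9] flags=1010 LE?T → r3=0xac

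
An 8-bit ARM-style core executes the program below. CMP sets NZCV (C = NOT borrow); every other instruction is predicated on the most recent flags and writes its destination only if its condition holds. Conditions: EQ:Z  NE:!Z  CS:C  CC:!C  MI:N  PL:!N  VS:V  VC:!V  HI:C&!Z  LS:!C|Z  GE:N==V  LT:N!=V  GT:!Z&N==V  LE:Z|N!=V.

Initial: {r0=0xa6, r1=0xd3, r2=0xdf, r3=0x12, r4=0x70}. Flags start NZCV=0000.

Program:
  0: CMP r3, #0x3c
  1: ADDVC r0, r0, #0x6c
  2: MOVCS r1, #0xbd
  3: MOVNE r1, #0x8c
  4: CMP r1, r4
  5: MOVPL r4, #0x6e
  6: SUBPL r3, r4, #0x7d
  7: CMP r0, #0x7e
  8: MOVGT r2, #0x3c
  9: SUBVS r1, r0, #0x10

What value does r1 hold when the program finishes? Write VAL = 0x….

[0] flags=1000 → (cmp)
[1] flags=1000 VC?T → r0=0x12
[2] flags=1000 CS?F → skip
[3] flags=1000 NE?T → r1=0x8c
[4] flags=0011 → (cmp)
[5] flags=0011 PL?T → r4=0x6e
[6] flags=0011 PL?T → r3=0xf1
[7] flags=1000 → (cmp)
[8] flags=1000 GT?F → skip
[9] flags=1000 VS?F → skip

VAL = 0x8c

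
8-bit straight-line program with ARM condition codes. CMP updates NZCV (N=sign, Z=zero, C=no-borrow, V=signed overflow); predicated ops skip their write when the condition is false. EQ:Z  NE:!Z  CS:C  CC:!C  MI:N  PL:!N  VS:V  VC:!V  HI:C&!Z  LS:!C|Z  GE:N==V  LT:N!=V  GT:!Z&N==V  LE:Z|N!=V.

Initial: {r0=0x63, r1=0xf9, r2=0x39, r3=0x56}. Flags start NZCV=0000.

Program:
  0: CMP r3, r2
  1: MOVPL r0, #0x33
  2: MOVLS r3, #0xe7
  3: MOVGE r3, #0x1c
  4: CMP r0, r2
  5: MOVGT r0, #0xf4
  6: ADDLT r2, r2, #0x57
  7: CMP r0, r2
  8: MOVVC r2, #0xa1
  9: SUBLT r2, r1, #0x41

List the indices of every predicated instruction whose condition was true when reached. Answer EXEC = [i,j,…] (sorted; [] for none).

0: ✓ CMP  NZCV=0010
1: ✓ MOVPL  r0←0x33
2: · MOVLS
3: ✓ MOVGE  r3←0x1c
4: ✓ CMP  NZCV=1000
5: · MOVGT
6: ✓ ADDLT  r2←0x90
7: ✓ CMP  NZCV=1001
8: · MOVVC
9: · SUBLT

EXEC = [1,3,6]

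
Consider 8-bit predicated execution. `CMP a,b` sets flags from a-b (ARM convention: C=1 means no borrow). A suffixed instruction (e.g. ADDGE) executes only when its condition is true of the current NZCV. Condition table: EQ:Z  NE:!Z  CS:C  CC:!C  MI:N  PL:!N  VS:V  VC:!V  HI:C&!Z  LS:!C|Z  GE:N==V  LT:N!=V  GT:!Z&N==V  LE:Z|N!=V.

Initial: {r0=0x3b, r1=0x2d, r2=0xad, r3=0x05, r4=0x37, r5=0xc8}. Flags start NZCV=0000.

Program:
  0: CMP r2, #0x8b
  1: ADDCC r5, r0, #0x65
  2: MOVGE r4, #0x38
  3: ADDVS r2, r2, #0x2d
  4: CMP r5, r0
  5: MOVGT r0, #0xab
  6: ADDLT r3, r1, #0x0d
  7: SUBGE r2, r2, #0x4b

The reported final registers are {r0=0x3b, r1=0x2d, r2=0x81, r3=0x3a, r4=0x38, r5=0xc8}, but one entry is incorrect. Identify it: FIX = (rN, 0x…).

FIX = (r2, 0xad)

0: ✓ CMP  NZCV=0010
1: · ADDCC
2: ✓ MOVGE  r4←0x38
3: · ADDVS
4: ✓ CMP  NZCV=1010
5: · MOVGT
6: ✓ ADDLT  r3←0x3a
7: · SUBGE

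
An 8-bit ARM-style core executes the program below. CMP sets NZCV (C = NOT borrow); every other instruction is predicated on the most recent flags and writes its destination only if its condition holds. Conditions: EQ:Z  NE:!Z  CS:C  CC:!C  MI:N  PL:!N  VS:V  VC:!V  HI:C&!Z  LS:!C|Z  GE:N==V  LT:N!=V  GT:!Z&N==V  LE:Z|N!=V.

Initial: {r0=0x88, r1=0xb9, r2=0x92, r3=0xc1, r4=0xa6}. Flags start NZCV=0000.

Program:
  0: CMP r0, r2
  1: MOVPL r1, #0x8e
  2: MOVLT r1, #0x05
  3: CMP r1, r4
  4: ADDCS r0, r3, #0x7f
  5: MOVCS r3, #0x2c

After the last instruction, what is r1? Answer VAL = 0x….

[0] flags=1000 → (cmp)
[1] flags=1000 PL?F → skip
[2] flags=1000 LT?T → r1=0x05
[3] flags=0000 → (cmp)
[4] flags=0000 CS?F → skip
[5] flags=0000 CS?F → skip

VAL = 0x05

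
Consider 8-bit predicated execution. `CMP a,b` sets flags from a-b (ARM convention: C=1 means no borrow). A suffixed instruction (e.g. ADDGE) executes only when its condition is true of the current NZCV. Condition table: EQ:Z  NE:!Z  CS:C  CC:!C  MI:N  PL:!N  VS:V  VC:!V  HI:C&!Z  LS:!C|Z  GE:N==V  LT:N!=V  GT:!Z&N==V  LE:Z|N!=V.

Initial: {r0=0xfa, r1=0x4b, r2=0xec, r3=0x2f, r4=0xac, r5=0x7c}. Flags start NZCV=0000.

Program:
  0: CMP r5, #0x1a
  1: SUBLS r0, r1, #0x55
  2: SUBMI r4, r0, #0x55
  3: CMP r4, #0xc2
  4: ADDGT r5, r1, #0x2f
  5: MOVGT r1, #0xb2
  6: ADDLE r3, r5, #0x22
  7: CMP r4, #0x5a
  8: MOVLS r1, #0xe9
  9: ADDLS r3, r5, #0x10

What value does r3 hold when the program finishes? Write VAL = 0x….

[0] flags=0010 → (cmp)
[1] flags=0010 LS?F → skip
[2] flags=0010 MI?F → skip
[3] flags=1000 → (cmp)
[4] flags=1000 GT?F → skip
[5] flags=1000 GT?F → skip
[6] flags=1000 LE?T → r3=0x9e
[7] flags=0011 → (cmp)
[8] flags=0011 LS?F → skip
[9] flags=0011 LS?F → skip

VAL = 0x9e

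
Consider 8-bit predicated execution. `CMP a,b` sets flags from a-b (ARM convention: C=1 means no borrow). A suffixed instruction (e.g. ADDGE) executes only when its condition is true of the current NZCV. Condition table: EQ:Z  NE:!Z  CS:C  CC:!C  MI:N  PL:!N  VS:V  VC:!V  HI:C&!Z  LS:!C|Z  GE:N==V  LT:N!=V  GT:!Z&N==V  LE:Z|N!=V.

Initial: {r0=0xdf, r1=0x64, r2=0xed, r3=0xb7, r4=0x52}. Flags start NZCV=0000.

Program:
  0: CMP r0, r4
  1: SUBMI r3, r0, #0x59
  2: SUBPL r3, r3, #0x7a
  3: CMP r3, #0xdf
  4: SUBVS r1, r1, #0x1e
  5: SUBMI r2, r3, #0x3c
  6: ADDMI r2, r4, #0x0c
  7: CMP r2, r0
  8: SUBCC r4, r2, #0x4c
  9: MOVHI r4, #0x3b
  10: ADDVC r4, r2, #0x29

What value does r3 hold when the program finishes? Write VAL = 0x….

0: ✓ CMP  NZCV=1010
1: ✓ SUBMI  r3←0x86
2: · SUBPL
3: ✓ CMP  NZCV=1000
4: · SUBVS
5: ✓ SUBMI  r2←0x4a
6: ✓ ADDMI  r2←0x5e
7: ✓ CMP  NZCV=0000
8: ✓ SUBCC  r4←0x12
9: · MOVHI
10: ✓ ADDVC  r4←0x87

VAL = 0x86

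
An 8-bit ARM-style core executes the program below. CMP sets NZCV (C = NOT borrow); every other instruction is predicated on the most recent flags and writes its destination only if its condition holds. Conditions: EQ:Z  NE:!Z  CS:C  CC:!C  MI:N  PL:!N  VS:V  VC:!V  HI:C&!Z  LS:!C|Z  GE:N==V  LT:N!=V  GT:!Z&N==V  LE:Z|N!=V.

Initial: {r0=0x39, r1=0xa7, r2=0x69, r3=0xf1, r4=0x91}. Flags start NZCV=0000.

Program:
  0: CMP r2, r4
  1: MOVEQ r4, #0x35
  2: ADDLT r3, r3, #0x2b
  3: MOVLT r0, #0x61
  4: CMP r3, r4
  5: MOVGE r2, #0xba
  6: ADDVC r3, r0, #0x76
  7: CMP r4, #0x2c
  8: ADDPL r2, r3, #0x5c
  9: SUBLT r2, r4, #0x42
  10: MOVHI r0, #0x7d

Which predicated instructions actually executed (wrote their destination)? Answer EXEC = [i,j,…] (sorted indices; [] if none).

[0] flags=1001 → (cmp)
[1] flags=1001 EQ?F → skip
[2] flags=1001 LT?F → skip
[3] flags=1001 LT?F → skip
[4] flags=0010 → (cmp)
[5] flags=0010 GE?T → r2=0xba
[6] flags=0010 VC?T → r3=0xaf
[7] flags=0011 → (cmp)
[8] flags=0011 PL?T → r2=0x0b
[9] flags=0011 LT?T → r2=0x4f
[10] flags=0011 HI?T → r0=0x7d

EXEC = [5,6,8,9,10]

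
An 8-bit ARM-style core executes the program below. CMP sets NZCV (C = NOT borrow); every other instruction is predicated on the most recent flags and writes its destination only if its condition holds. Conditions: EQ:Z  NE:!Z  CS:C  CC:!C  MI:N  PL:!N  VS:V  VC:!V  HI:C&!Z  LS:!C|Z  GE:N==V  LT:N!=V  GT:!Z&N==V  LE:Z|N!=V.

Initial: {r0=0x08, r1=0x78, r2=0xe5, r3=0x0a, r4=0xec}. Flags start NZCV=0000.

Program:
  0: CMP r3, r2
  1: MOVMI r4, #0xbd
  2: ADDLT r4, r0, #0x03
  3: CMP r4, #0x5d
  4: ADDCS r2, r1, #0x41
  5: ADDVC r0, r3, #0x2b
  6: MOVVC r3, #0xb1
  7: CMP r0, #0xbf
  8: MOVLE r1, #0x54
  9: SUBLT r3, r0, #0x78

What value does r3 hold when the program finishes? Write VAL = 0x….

VAL = 0xb1

[0] flags=0000 → (cmp)
[1] flags=0000 MI?F → skip
[2] flags=0000 LT?F → skip
[3] flags=1010 → (cmp)
[4] flags=1010 CS?T → r2=0xb9
[5] flags=1010 VC?T → r0=0x35
[6] flags=1010 VC?T → r3=0xb1
[7] flags=0000 → (cmp)
[8] flags=0000 LE?F → skip
[9] flags=0000 LT?F → skip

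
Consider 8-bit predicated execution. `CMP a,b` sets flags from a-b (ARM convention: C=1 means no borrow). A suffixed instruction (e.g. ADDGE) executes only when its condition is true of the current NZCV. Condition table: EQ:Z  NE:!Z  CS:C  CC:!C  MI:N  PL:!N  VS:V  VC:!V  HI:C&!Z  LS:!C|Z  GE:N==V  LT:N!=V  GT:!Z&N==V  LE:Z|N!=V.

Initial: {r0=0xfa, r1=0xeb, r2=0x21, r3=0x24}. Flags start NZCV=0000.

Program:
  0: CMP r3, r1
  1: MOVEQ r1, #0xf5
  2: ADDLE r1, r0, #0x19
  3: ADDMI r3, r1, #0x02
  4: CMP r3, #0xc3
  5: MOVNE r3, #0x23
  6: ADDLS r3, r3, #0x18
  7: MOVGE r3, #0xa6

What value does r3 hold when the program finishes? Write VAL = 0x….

VAL = 0xa6

0: ✓ CMP  NZCV=0000
1: · MOVEQ
2: · ADDLE
3: · ADDMI
4: ✓ CMP  NZCV=0000
5: ✓ MOVNE  r3←0x23
6: ✓ ADDLS  r3←0x3b
7: ✓ MOVGE  r3←0xa6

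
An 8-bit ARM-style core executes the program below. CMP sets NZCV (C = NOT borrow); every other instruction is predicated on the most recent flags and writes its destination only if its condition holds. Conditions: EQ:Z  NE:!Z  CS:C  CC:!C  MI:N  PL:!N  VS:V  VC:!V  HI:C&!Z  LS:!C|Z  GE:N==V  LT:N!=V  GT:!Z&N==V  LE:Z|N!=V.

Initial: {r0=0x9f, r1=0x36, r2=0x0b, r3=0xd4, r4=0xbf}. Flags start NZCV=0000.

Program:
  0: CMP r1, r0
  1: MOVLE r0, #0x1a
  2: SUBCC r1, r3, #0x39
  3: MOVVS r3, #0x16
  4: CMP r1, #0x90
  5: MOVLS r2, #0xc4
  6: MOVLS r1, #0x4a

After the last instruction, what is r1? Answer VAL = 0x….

VAL = 0x9b

0: ✓ CMP  NZCV=1001
1: · MOVLE
2: ✓ SUBCC  r1←0x9b
3: ✓ MOVVS  r3←0x16
4: ✓ CMP  NZCV=0010
5: · MOVLS
6: · MOVLS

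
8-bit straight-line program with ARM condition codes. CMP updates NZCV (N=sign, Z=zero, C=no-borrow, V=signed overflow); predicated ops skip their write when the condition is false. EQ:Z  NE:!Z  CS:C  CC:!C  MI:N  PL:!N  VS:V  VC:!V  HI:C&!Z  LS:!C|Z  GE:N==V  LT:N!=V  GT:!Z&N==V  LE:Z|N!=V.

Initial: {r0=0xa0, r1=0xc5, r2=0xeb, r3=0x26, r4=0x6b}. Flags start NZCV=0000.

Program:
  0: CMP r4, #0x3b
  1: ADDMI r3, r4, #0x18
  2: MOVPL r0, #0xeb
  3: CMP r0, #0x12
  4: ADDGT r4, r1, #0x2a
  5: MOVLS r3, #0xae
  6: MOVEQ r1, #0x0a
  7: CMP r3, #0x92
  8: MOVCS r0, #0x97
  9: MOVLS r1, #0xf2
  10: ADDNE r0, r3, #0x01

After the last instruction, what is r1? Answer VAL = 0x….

[0] flags=0010 → (cmp)
[1] flags=0010 MI?F → skip
[2] flags=0010 PL?T → r0=0xeb
[3] flags=1010 → (cmp)
[4] flags=1010 GT?F → skip
[5] flags=1010 LS?F → skip
[6] flags=1010 EQ?F → skip
[7] flags=1001 → (cmp)
[8] flags=1001 CS?F → skip
[9] flags=1001 LS?T → r1=0xf2
[10] flags=1001 NE?T → r0=0x27

VAL = 0xf2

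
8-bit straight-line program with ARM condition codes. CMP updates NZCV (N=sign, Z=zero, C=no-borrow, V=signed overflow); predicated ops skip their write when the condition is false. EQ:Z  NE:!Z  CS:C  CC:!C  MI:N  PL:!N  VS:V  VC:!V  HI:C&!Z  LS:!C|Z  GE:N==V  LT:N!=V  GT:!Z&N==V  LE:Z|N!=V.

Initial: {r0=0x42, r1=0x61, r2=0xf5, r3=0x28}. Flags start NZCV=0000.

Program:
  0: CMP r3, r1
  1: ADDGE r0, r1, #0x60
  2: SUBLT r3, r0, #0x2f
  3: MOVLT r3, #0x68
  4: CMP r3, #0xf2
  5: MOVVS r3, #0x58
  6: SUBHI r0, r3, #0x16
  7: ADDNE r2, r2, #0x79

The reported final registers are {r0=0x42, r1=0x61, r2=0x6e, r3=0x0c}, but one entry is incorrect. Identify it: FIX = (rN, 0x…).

FIX = (r3, 0x68)

0: ✓ CMP  NZCV=1000
1: · ADDGE
2: ✓ SUBLT  r3←0x13
3: ✓ MOVLT  r3←0x68
4: ✓ CMP  NZCV=0000
5: · MOVVS
6: · SUBHI
7: ✓ ADDNE  r2←0x6e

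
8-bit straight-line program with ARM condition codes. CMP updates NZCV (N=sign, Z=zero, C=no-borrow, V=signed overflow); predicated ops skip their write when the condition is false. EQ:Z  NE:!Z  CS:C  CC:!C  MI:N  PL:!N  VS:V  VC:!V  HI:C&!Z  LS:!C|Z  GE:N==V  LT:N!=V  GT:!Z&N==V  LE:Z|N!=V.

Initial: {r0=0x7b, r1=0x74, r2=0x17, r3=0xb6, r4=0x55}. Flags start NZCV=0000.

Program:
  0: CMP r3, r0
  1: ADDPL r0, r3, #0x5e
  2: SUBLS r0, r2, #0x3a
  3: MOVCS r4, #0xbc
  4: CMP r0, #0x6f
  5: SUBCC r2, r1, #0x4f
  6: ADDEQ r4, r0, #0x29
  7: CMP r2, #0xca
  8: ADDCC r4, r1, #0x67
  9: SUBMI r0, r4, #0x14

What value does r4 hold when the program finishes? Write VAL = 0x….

0: ✓ CMP  NZCV=0011
1: ✓ ADDPL  r0←0x14
2: · SUBLS
3: ✓ MOVCS  r4←0xbc
4: ✓ CMP  NZCV=1000
5: ✓ SUBCC  r2←0x25
6: · ADDEQ
7: ✓ CMP  NZCV=0000
8: ✓ ADDCC  r4←0xdb
9: · SUBMI

VAL = 0xdb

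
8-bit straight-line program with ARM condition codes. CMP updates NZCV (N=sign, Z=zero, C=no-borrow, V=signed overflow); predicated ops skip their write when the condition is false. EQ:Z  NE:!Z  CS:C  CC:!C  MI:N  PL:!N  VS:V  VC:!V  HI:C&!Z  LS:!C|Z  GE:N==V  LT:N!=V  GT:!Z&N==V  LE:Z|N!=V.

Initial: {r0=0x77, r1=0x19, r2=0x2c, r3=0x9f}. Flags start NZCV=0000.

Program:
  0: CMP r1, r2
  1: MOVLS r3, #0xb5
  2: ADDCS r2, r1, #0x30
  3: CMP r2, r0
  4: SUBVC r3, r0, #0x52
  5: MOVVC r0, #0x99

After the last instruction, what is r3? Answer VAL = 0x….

[0] flags=1000 → (cmp)
[1] flags=1000 LS?T → r3=0xb5
[2] flags=1000 CS?F → skip
[3] flags=1000 → (cmp)
[4] flags=1000 VC?T → r3=0x25
[5] flags=1000 VC?T → r0=0x99

VAL = 0x25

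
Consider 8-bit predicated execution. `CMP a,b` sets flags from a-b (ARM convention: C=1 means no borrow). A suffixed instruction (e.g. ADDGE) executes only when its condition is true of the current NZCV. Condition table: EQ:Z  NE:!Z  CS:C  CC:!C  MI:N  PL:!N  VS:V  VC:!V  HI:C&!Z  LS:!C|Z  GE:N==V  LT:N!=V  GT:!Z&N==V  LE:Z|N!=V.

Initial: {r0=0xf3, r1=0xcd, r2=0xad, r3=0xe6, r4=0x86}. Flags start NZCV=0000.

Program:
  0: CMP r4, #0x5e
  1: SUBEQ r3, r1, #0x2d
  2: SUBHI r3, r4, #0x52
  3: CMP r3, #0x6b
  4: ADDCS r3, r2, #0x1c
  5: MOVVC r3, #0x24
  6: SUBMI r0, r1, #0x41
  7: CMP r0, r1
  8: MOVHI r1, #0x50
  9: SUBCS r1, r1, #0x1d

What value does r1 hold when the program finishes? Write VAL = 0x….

VAL = 0xcd

[0] flags=0011 → (cmp)
[1] flags=0011 EQ?F → skip
[2] flags=0011 HI?T → r3=0x34
[3] flags=1000 → (cmp)
[4] flags=1000 CS?F → skip
[5] flags=1000 VC?T → r3=0x24
[6] flags=1000 MI?T → r0=0x8c
[7] flags=1000 → (cmp)
[8] flags=1000 HI?F → skip
[9] flags=1000 CS?F → skip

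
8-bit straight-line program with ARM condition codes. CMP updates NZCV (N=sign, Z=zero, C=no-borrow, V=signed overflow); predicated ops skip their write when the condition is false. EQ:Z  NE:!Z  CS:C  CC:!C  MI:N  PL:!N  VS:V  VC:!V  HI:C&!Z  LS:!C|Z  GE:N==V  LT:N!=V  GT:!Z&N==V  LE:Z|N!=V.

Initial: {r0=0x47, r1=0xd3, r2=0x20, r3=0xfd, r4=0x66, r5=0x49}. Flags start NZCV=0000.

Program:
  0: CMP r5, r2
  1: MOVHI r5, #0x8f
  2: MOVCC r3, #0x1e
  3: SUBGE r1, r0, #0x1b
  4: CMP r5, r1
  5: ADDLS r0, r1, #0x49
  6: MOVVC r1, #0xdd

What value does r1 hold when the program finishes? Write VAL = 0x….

[0] flags=0010 → (cmp)
[1] flags=0010 HI?T → r5=0x8f
[2] flags=0010 CC?F → skip
[3] flags=0010 GE?T → r1=0x2c
[4] flags=0011 → (cmp)
[5] flags=0011 LS?F → skip
[6] flags=0011 VC?F → skip

VAL = 0x2c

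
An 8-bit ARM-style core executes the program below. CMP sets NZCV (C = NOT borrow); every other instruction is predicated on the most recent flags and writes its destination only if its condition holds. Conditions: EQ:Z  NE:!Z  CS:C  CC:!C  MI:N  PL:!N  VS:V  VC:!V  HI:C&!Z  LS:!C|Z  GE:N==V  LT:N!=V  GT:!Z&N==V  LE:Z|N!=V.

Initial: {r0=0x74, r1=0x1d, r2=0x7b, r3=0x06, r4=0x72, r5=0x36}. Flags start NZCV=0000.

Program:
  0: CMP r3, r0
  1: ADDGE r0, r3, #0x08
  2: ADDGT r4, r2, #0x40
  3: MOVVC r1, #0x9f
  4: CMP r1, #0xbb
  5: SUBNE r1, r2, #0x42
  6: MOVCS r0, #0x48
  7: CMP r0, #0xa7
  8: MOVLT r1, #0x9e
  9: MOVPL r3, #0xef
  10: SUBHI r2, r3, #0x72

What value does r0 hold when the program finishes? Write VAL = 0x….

[0] flags=1000 → (cmp)
[1] flags=1000 GE?F → skip
[2] flags=1000 GT?F → skip
[3] flags=1000 VC?T → r1=0x9f
[4] flags=1000 → (cmp)
[5] flags=1000 NE?T → r1=0x39
[6] flags=1000 CS?F → skip
[7] flags=1001 → (cmp)
[8] flags=1001 LT?F → skip
[9] flags=1001 PL?F → skip
[10] flags=1001 HI?F → skip

VAL = 0x74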